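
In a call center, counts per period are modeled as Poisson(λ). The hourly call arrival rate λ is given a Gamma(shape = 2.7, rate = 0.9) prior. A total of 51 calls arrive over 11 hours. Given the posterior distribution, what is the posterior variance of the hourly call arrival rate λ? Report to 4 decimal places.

0.3792

With a Gamma(shape α, rate β) prior, the Poisson likelihood is conjugate: the posterior is Gamma(α + ΣXᵢ, β + n).
Posterior: Gamma(α+S, β+n) = Gamma(2.7+51, 0.9+11) = Gamma(53.7, 11.9).
Var = α/β² = 53.7/11.9² = 0.3792.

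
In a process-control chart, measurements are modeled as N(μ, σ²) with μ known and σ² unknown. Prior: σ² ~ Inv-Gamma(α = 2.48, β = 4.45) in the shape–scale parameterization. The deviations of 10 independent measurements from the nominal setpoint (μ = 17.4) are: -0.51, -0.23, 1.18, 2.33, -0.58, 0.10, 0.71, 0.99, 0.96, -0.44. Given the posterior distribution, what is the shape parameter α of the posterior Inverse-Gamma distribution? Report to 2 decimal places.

With known mean μ and an Inverse-Gamma(α, β) prior on σ², the Normal likelihood is conjugate: posterior is Inv-Gamma(α + n/2, β + Σ(xᵢ−μ)²/2).
Σ(xᵢ−μ)² = (-0.51)² + (-0.23)² + (1.18)² + (2.33)² + (-0.58)² + (0.10)² + (0.71)² + (0.99)² + (0.96)² + (-0.44)² = 10.0801.
Posterior: Inv-Gamma(2.48 + 10/2, 4.45 + 10.0801/2) = Inv-Gamma(7.48, 9.49005).
Posterior α = 7.48.

7.48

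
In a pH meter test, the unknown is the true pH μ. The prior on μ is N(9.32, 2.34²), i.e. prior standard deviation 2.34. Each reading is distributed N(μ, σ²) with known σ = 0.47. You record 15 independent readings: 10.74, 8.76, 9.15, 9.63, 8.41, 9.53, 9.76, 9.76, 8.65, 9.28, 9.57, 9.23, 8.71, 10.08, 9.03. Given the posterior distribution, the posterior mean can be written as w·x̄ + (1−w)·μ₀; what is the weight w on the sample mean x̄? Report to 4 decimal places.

For Normal data with known variance σ², a Normal(μ₀, σ₀²) prior on μ is conjugate. Posterior precision = 1/σ₀² + n/σ²; posterior mean is the precision-weighted average of μ₀ and x̄.
σ₀² = 2.34² = 5.4756, σ² = 0.47² = 0.2209. Prior precision 1/σ₀² = 1/5.4756; data precision n/σ² = 15/0.2209.
w = (n/σ²)/(1/σ₀² + n/σ²) = n·σ₀²/(σ² + n·σ₀²) = 15·5.4756/(0.2209 + 15·5.4756) = 82.134/82.3549 = 0.9973.

0.9973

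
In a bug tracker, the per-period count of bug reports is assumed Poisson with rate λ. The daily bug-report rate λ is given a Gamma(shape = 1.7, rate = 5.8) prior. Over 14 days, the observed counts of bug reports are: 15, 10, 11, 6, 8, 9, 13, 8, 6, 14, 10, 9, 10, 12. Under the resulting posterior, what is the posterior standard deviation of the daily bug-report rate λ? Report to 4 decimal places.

0.6033

With a Gamma(shape α, rate β) prior, the Poisson likelihood is conjugate: the posterior is Gamma(α + ΣXᵢ, β + n).
Sum of counts S = 141 over n = 14 days.
Posterior: Gamma(α+S, β+n) = Gamma(1.7+141, 5.8+14) = Gamma(142.7, 19.8).
SD = √α/β = √142.7/19.8 = 0.6033.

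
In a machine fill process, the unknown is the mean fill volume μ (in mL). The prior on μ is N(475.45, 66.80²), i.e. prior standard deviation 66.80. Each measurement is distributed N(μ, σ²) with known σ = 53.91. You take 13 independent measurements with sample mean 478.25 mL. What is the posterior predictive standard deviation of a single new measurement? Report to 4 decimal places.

For Normal data with known variance σ², a Normal(μ₀, σ₀²) prior on μ is conjugate. Posterior precision = 1/σ₀² + n/σ²; posterior mean is the precision-weighted average of μ₀ and x̄.
σ₀² = 66.80² = 4462.24, σ² = 53.91² = 2906.2881; σ² + n·σ₀² = 2906.2881 + 13·4462.24 = 60915.4081.
Posterior precision = 1/σ₀² + n/σ² = 1/4462.24 + 13/2906.2881 = (σ² + n·σ₀²)/(σ₀²σ²) = 60915.4081/(4462.24·2906.2881); posterior variance σₙ² = σ₀²σ²/(σ² + n·σ₀²) = 4462.24·2906.2881/60915.4081 = 212.894494.
Predictive variance for one new observation = σₙ² + σ² = 4462.24·2906.2881/60915.4081 + 2906.2881 = σ²·(σ₀² + 60915.4081)/60915.4081 = 2906.2881·65377.6481/60915.4081 = 3119.182594; SD = √(2906.2881·65377.6481/60915.4081) = 55.8496.

55.8496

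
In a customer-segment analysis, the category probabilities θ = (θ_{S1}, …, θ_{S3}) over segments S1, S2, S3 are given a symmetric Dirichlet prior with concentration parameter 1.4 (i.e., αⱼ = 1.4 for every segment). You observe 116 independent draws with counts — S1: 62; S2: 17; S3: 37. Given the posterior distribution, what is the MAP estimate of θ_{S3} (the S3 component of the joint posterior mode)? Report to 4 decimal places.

The Dirichlet prior is conjugate to the Multinomial likelihood: each posterior αⱼ = prior αⱼ + observed count nⱼ.
Posterior concentration: (63.4, 18.4, 38.4), total = 120.2.
Joint mode component: (α_{S3}−1)/(Σα−K) = 37.4/117.2 = 0.3191.

0.3191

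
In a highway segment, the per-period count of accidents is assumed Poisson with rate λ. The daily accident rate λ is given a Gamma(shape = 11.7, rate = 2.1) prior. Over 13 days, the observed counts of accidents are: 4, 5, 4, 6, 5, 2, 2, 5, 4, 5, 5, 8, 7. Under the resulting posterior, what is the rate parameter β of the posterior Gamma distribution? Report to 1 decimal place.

With a Gamma(shape α, rate β) prior, the Poisson likelihood is conjugate: the posterior is Gamma(α + ΣXᵢ, β + n).
Sum of counts S = 62 over n = 13 days.
Posterior: Gamma(α+S, β+n) = Gamma(11.7+62, 2.1+13) = Gamma(73.7, 15.1).
Posterior β = 15.1.

15.1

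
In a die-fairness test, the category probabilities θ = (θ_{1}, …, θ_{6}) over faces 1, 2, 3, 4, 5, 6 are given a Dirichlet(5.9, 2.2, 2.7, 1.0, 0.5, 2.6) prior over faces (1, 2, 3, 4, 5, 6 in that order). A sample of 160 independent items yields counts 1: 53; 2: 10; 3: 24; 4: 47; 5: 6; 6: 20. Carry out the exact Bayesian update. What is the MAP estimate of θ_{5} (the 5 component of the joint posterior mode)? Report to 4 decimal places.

The Dirichlet prior is conjugate to the Multinomial likelihood: each posterior αⱼ = prior αⱼ + observed count nⱼ.
Posterior concentration: (58.9, 12.2, 26.7, 48.0, 6.5, 22.6), total = 174.9.
Joint mode component: (α_{5}−1)/(Σα−K) = 5.5/168.9 = 0.0326.

0.0326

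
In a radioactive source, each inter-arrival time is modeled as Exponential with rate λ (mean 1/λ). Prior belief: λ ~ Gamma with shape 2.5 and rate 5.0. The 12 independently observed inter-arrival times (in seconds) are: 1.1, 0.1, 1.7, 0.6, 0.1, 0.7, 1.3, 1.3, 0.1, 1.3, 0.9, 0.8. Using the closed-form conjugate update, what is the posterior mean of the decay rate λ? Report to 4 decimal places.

With a Gamma(shape α, rate β) prior on the exponential rate λ, the posterior after n observations with total T = Σxᵢ is Gamma(α+n, β+T).
Sum of observations T = 10.0 seconds; n = 12.
Posterior: Gamma(2.5+12, 5.0+10.0) = Gamma(14.5, 15.0).
Posterior mean of λ = α/β = 14.5/15.0 = 0.9667.

0.9667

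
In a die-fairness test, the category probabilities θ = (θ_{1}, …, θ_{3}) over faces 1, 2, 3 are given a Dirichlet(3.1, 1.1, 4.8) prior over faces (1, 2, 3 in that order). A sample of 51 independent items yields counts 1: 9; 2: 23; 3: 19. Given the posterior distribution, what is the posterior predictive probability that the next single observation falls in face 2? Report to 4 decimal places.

0.4017

The Dirichlet prior is conjugate to the Multinomial likelihood: each posterior αⱼ = prior αⱼ + observed count nⱼ.
Posterior concentration: (12.1, 24.1, 23.8), total = 60.0.
P(next = 2 | data) = α_{2}/Σα = 0.4017.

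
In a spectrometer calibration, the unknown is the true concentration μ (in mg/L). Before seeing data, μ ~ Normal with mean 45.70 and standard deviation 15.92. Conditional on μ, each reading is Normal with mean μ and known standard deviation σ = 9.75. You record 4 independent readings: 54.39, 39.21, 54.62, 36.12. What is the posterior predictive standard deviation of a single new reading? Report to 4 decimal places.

10.8070

For Normal data with known variance σ², a Normal(μ₀, σ₀²) prior on μ is conjugate. Posterior precision = 1/σ₀² + n/σ²; posterior mean is the precision-weighted average of μ₀ and x̄.
σ₀² = 15.92² = 253.4464, σ² = 9.75² = 95.0625; σ² + n·σ₀² = 95.0625 + 4·253.4464 = 1108.8481.
Posterior precision = 1/σ₀² + n/σ² = 1/253.4464 + 4/95.0625 = (σ² + n·σ₀²)/(σ₀²σ²) = 1108.8481/(253.4464·95.0625); posterior variance σₙ² = σ₀²σ²/(σ² + n·σ₀²) = 253.4464·95.0625/1108.8481 = 21.728178.
Predictive variance for one new observation = σₙ² + σ² = 253.4464·95.0625/1108.8481 + 95.0625 = σ²·(σ₀² + 1108.8481)/1108.8481 = 95.0625·1362.2945/1108.8481 = 116.790678; SD = √(95.0625·1362.2945/1108.8481) = 10.8070.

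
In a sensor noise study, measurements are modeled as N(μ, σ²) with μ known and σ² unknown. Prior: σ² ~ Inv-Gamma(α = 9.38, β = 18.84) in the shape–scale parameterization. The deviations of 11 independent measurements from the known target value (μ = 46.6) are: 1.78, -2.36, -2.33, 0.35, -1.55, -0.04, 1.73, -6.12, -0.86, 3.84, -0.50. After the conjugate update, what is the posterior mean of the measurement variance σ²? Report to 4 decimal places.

3.9826

With known mean μ and an Inverse-Gamma(α, β) prior on σ², the Normal likelihood is conjugate: posterior is Inv-Gamma(α + n/2, β + Σ(xᵢ−μ)²/2).
Σ(xᵢ−μ)² = (1.78)² + (-2.36)² + (-2.33)² + (0.35)² + (-1.55)² + (-0.04)² + (1.73)² + (-6.12)² + (-0.86)² + (3.84)² + (-0.50)² = 72.8760.
Posterior: Inv-Gamma(9.38 + 11/2, 18.84 + 72.8760/2) = Inv-Gamma(14.88, 55.27800).
E[σ²|data] = β/(α−1) = 55.27800/13.88 = 3.9826.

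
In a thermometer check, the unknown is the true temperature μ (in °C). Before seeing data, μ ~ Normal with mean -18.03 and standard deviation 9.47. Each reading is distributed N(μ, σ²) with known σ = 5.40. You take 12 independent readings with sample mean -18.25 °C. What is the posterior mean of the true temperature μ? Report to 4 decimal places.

-18.2442

For Normal data with known variance σ², a Normal(μ₀, σ₀²) prior on μ is conjugate. Posterior precision = 1/σ₀² + n/σ²; posterior mean is the precision-weighted average of μ₀ and x̄.
n·x̄ = 12·(-18.25) = -219.
σ₀² = 9.47² = 89.6809, σ² = 5.40² = 29.16; σ² + n·σ₀² = 29.16 + 12·89.6809 = 1105.3308.
Posterior mean = (μ₀/σ₀² + n·x̄/σ²)/(1/σ₀² + n/σ²) = (σ²·μ₀ + σ₀²·n·x̄)/(σ² + n·σ₀²) = (29.16·(-18.03) + 89.6809·(-219))/1105.3308 = -20165.8719/1105.3308 = -18.2442.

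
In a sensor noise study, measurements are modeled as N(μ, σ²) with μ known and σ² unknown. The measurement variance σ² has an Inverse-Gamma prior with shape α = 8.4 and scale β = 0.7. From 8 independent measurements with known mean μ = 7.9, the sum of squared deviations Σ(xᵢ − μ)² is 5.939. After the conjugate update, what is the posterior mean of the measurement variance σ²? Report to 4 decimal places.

With known mean μ and an Inverse-Gamma(α, β) prior on σ², the Normal likelihood is conjugate: posterior is Inv-Gamma(α + n/2, β + Σ(xᵢ−μ)²/2).
Posterior: Inv-Gamma(8.4 + 8/2, 0.7 + 5.939/2) = Inv-Gamma(12.40, 3.6695).
E[σ²|data] = β/(α−1) = 3.6695/11.40 = 0.3219.

0.3219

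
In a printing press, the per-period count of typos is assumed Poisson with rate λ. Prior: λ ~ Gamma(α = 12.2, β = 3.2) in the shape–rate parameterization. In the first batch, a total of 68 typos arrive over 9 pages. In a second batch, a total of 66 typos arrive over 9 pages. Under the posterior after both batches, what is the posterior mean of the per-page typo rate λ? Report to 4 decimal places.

With a Gamma(shape α, rate β) prior, the Poisson likelihood is conjugate: the posterior is Gamma(α + ΣXᵢ, β + n).
After batch 1: Gamma(α+S, β+n) = Gamma(12.2+68, 3.2+9) = Gamma(80.2, 12.2).
After batch 2: Gamma(α+S, β+n) = Gamma(80.2+66, 12.2+9) = Gamma(146.2, 21.2).
Posterior mean = α/β = 146.2/21.2 = 6.8962.

6.8962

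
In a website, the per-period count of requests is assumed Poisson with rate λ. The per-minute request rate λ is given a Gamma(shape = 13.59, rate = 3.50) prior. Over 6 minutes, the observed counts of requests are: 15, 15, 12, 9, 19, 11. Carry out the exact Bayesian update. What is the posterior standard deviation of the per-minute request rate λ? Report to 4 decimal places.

1.0238

With a Gamma(shape α, rate β) prior, the Poisson likelihood is conjugate: the posterior is Gamma(α + ΣXᵢ, β + n).
Sum of counts S = 81 over n = 6 minutes.
Posterior: Gamma(α+S, β+n) = Gamma(13.59+81, 3.50+6) = Gamma(94.59, 9.50).
SD = √α/β = √94.59/9.50 = 1.0238.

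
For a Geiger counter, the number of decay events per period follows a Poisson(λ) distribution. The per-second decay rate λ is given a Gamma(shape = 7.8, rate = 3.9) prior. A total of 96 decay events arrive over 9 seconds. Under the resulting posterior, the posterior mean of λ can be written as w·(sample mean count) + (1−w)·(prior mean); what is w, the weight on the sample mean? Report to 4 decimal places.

0.6977

With a Gamma(shape α, rate β) prior, the Poisson likelihood is conjugate: the posterior is Gamma(α + ΣXᵢ, β + n).
Posterior mean = (α₀+S)/(β₀+n) = [n/(β₀+n)]·(S/n) + [β₀/(β₀+n)]·(α₀/β₀), so only n and β₀ enter the weight.
Weight on data w = n/(β₀+n) = 9/(3.9+9) = 9/12.9 = 0.6977.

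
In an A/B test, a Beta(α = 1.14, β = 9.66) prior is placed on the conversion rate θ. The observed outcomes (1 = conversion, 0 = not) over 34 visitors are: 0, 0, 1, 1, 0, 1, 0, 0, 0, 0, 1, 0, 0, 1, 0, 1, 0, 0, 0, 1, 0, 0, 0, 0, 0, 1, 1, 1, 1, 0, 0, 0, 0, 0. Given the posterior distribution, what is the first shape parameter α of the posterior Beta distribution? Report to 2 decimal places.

12.14

The Beta prior is conjugate to a Binomial/Bernoulli likelihood; the update adds successes to α and failures to β.
Posterior: Beta(α+k, β+n−k) = Beta(1.14+11, 9.66+23) = Beta(12.14, 32.66).
Posterior α = 12.14.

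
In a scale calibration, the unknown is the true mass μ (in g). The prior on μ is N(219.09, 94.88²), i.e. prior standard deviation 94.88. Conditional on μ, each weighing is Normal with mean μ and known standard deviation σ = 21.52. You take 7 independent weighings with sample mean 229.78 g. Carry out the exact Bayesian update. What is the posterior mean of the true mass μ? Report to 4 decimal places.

229.7020

For Normal data with known variance σ², a Normal(μ₀, σ₀²) prior on μ is conjugate. Posterior precision = 1/σ₀² + n/σ²; posterior mean is the precision-weighted average of μ₀ and x̄.
n·x̄ = 7·229.78 = 1608.46.
σ₀² = 94.88² = 9002.2144, σ² = 21.52² = 463.1104; σ² + n·σ₀² = 463.1104 + 7·9002.2144 = 63478.6112.
Posterior mean = (μ₀/σ₀² + n·x̄/σ²)/(1/σ₀² + n/σ²) = (σ²·μ₀ + σ₀²·n·x̄)/(σ² + n·σ₀²) = (463.1104·219.09 + 9002.2144·1608.46)/63478.6112 = 14581164.63136/63478.6112 = 229.7020.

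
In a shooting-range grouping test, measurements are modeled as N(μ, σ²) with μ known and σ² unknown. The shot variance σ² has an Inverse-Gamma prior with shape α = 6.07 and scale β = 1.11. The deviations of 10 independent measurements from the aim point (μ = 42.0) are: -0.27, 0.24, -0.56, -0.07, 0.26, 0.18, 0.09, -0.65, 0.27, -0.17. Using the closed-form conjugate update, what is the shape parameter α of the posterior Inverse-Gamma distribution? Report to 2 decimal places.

11.07

With known mean μ and an Inverse-Gamma(α, β) prior on σ², the Normal likelihood is conjugate: posterior is Inv-Gamma(α + n/2, β + Σ(xᵢ−μ)²/2).
Σ(xᵢ−μ)² = (-0.27)² + (0.24)² + (-0.56)² + (-0.07)² + (0.26)² + (0.18)² + (0.09)² + (-0.65)² + (0.27)² + (-0.17)² = 1.0814.
Posterior: Inv-Gamma(6.07 + 10/2, 1.11 + 1.0814/2) = Inv-Gamma(11.07, 1.65070).
Posterior α = 11.07.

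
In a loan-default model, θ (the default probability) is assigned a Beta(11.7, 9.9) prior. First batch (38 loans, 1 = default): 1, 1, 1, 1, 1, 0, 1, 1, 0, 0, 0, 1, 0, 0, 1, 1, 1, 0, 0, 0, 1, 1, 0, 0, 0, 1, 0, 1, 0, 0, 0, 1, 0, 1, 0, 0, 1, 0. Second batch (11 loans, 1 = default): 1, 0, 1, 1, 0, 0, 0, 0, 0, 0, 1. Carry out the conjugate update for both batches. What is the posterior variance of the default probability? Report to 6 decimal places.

The Beta prior is conjugate to a Binomial/Bernoulli likelihood; the update adds successes to α and failures to β.
After batch 1: Beta(11.7+18, 9.9+20) = Beta(29.7, 29.9).
After batch 2: Beta(29.7+4, 29.9+7) = Beta(33.7, 36.9).
Var = αβ/((α+β)²(α+β+1)) = 33.7·36.9/(70.6²·71.6) = 0.003484.

0.003484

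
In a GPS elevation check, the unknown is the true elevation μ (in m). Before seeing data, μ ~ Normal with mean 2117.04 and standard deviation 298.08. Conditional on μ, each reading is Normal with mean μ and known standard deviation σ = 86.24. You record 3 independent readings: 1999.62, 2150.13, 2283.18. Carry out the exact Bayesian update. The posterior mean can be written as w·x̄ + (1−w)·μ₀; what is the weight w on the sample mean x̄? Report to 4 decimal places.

For Normal data with known variance σ², a Normal(μ₀, σ₀²) prior on μ is conjugate. Posterior precision = 1/σ₀² + n/σ²; posterior mean is the precision-weighted average of μ₀ and x̄.
σ₀² = 298.08² = 88851.6864, σ² = 86.24² = 7437.3376. Prior precision 1/σ₀² = 1/88851.6864; data precision n/σ² = 3/7437.3376.
w = (n/σ²)/(1/σ₀² + n/σ²) = n·σ₀²/(σ² + n·σ₀²) = 3·88851.6864/(7437.3376 + 3·88851.6864) = 266555.0592/273992.3968 = 0.9729.

0.9729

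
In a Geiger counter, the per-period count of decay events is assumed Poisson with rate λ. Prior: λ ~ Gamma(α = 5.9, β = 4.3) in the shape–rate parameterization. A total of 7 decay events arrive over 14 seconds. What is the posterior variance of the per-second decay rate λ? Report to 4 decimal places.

With a Gamma(shape α, rate β) prior, the Poisson likelihood is conjugate: the posterior is Gamma(α + ΣXᵢ, β + n).
Posterior: Gamma(α+S, β+n) = Gamma(5.9+7, 4.3+14) = Gamma(12.9, 18.3).
Var = α/β² = 12.9/18.3² = 0.0385.

0.0385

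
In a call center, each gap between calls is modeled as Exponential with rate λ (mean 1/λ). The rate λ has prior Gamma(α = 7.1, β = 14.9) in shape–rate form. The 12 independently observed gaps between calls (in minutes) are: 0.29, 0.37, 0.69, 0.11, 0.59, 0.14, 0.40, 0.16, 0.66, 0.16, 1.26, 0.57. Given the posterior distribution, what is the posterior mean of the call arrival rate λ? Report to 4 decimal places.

With a Gamma(shape α, rate β) prior on the exponential rate λ, the posterior after n observations with total T = Σxᵢ is Gamma(α+n, β+T).
Sum of observations T = 5.40 minutes; n = 12.
Posterior: Gamma(7.1+12, 14.9+5.40) = Gamma(19.1, 20.30).
Posterior mean of λ = α/β = 19.1/20.30 = 0.9409.

0.9409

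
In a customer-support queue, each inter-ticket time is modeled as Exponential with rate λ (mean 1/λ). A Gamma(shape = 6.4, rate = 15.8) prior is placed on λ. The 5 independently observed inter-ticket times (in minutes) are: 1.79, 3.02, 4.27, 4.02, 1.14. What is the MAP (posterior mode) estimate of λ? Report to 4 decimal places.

0.3462

With a Gamma(shape α, rate β) prior on the exponential rate λ, the posterior after n observations with total T = Σxᵢ is Gamma(α+n, β+T).
Sum of observations T = 14.24 minutes; n = 5.
Posterior: Gamma(6.4+5, 15.8+14.24) = Gamma(11.4, 30.04).
Mode = (α−1)/β = 0.3462.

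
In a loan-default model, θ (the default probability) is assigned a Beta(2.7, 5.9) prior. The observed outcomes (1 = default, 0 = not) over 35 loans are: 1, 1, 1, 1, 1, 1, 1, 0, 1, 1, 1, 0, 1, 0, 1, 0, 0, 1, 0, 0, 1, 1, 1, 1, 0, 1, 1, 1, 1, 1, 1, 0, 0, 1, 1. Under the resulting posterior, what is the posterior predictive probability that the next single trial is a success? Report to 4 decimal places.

0.6353

The Beta prior is conjugate to a Binomial/Bernoulli likelihood; the update adds successes to α and failures to β.
Posterior: Beta(α+k, β+n−k) = Beta(2.7+25, 5.9+10) = Beta(27.7, 15.9).
For a single future Bernoulli trial, P(success | data) = α/(α+β) = 0.6353.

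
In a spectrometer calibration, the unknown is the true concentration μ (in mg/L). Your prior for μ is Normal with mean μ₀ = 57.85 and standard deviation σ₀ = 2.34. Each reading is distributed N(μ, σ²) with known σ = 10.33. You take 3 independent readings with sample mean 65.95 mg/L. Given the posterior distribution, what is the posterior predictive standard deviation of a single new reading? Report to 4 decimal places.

10.5572

For Normal data with known variance σ², a Normal(μ₀, σ₀²) prior on μ is conjugate. Posterior precision = 1/σ₀² + n/σ²; posterior mean is the precision-weighted average of μ₀ and x̄.
σ₀² = 2.34² = 5.4756, σ² = 10.33² = 106.7089; σ² + n·σ₀² = 106.7089 + 3·5.4756 = 123.1357.
Posterior precision = 1/σ₀² + n/σ² = 1/5.4756 + 3/106.7089 = (σ² + n·σ₀²)/(σ₀²σ²) = 123.1357/(5.4756·106.7089); posterior variance σₙ² = σ₀²σ²/(σ² + n·σ₀²) = 5.4756·106.7089/123.1357 = 4.745133.
Predictive variance for one new observation = σₙ² + σ² = 5.4756·106.7089/123.1357 + 106.7089 = σ²·(σ₀² + 123.1357)/123.1357 = 106.7089·128.6113/123.1357 = 111.454033; SD = √(106.7089·128.6113/123.1357) = 10.5572.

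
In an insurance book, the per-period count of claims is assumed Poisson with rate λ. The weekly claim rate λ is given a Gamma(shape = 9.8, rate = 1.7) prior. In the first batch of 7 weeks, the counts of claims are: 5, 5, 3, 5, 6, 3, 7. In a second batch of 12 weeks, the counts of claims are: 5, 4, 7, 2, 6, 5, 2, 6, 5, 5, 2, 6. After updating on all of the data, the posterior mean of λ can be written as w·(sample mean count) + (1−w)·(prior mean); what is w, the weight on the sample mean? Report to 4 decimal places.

With a Gamma(shape α, rate β) prior, the Poisson likelihood is conjugate: the posterior is Gamma(α + ΣXᵢ, β + n).
Total number of weeks: n = 7 + 12 = 19.
Posterior mean = (α₀+S)/(β₀+n) = [n/(β₀+n)]·(S/n) + [β₀/(β₀+n)]·(α₀/β₀), so only n and β₀ enter the weight.
Weight on data w = n/(β₀+n) = 19/(1.7+19) = 19/20.7 = 0.9179.

0.9179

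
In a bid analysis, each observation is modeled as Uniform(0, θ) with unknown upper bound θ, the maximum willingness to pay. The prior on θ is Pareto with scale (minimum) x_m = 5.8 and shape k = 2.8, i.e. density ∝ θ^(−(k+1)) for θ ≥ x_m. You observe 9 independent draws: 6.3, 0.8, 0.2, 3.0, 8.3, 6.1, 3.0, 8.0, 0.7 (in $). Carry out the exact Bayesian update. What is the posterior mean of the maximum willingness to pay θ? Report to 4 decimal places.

A Pareto(scale x_m, shape k) prior on the upper bound θ of Uniform(0, θ) is conjugate: posterior is Pareto(max(x_m, max xᵢ), k + n).
Sample maximum = 8.3; prior scale x_m = 5.8 → posterior scale = max = 8.3.
Posterior shape = 2.8 + 9 = 11.8.
E[θ|data] = k·x_m/(k−1) = 11.8·8.3/10.8 = 9.0685.

9.0685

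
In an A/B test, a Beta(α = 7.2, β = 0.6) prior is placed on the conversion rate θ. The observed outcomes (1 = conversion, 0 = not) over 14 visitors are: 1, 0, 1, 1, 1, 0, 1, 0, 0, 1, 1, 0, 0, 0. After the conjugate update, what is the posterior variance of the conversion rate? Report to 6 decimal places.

0.009960

The Beta prior is conjugate to a Binomial/Bernoulli likelihood; the update adds successes to α and failures to β.
Posterior: Beta(α+k, β+n−k) = Beta(7.2+7, 0.6+7) = Beta(14.2, 7.6).
Var = αβ/((α+β)²(α+β+1)) = 14.2·7.6/(21.8²·22.8) = 0.009960.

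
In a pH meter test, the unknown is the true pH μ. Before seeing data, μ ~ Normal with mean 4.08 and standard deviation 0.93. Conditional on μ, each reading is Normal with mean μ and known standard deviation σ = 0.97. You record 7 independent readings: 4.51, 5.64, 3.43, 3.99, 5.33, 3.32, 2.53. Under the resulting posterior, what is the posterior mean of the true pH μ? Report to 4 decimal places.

4.1035

For Normal data with known variance σ², a Normal(μ₀, σ₀²) prior on μ is conjugate. Posterior precision = 1/σ₀² + n/σ²; posterior mean is the precision-weighted average of μ₀ and x̄.
Σxᵢ = 4.51 + 5.64 + 3.43 + 3.99 + 5.33 + 3.32 + 2.53 = 28.75, so n·x̄ = 28.75.
σ₀² = 0.93² = 0.8649, σ² = 0.97² = 0.9409; σ² + n·σ₀² = 0.9409 + 7·0.8649 = 6.9952.
Posterior mean = (μ₀/σ₀² + n·x̄/σ²)/(1/σ₀² + n/σ²) = (σ²·μ₀ + σ₀²·n·x̄)/(σ² + n·σ₀²) = (0.9409·4.08 + 0.8649·28.75)/6.9952 = 28.704747/6.9952 = 4.1035.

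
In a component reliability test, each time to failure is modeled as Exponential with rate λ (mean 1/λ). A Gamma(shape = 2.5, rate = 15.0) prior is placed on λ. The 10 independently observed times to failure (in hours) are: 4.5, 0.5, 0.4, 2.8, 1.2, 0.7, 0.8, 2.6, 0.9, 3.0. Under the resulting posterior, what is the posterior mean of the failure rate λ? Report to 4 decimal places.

0.3858

With a Gamma(shape α, rate β) prior on the exponential rate λ, the posterior after n observations with total T = Σxᵢ is Gamma(α+n, β+T).
Sum of observations T = 17.4 hours; n = 10.
Posterior: Gamma(2.5+10, 15.0+17.4) = Gamma(12.5, 32.4).
Posterior mean of λ = α/β = 12.5/32.4 = 0.3858.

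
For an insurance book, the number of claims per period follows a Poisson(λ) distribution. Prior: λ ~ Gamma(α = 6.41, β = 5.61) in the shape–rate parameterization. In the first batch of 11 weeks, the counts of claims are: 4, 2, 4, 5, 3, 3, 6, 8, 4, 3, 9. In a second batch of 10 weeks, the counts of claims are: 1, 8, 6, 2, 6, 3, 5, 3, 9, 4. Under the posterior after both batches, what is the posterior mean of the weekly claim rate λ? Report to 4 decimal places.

3.9237

With a Gamma(shape α, rate β) prior, the Poisson likelihood is conjugate: the posterior is Gamma(α + ΣXᵢ, β + n).
Batch 1: sum of counts S = 51 over n = 11 weeks.
After batch 1: Gamma(α+S, β+n) = Gamma(6.41+51, 5.61+11) = Gamma(57.41, 16.61).
Batch 2: sum of counts S = 47 over n = 10 weeks.
After batch 2: Gamma(α+S, β+n) = Gamma(57.41+47, 16.61+10) = Gamma(104.41, 26.61).
Posterior mean = α/β = 104.41/26.61 = 3.9237.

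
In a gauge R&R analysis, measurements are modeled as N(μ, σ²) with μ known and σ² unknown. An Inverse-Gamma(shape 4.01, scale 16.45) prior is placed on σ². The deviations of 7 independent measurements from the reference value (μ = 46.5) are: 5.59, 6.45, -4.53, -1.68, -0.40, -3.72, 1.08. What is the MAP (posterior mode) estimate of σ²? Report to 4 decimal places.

8.4758

With known mean μ and an Inverse-Gamma(α, β) prior on σ², the Normal likelihood is conjugate: posterior is Inv-Gamma(α + n/2, β + Σ(xᵢ−μ)²/2).
Σ(xᵢ−μ)² = (5.59)² + (6.45)² + (-4.53)² + (-1.68)² + (-0.40)² + (-3.72)² + (1.08)² = 111.3587.
Posterior: Inv-Gamma(4.01 + 7/2, 16.45 + 111.3587/2) = Inv-Gamma(7.51, 72.12935).
Mode = β/(α+1) = 72.12935/8.51 = 8.4758.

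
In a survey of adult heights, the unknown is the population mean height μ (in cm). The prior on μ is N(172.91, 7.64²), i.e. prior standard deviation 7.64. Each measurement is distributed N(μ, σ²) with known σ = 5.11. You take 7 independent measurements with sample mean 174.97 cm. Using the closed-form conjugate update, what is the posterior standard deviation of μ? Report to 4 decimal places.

For Normal data with known variance σ², a Normal(μ₀, σ₀²) prior on μ is conjugate. Posterior precision = 1/σ₀² + n/σ²; posterior mean is the precision-weighted average of μ₀ and x̄.
σ₀² = 7.64² = 58.3696, σ² = 5.11² = 26.1121; σ² + n·σ₀² = 26.1121 + 7·58.3696 = 434.6993.
Posterior precision = 1/σ₀² + n/σ² = 1/58.3696 + 7/26.1121 = (σ² + n·σ₀²)/(σ₀²σ²) = 434.6993/(58.3696·26.1121); posterior variance σₙ² = σ₀²σ²/(σ² + n·σ₀²) = 58.3696·26.1121/434.6993 = 3.506223.
Posterior SD = √σₙ² = √(58.3696·26.1121/434.6993) = 1.8725.

1.8725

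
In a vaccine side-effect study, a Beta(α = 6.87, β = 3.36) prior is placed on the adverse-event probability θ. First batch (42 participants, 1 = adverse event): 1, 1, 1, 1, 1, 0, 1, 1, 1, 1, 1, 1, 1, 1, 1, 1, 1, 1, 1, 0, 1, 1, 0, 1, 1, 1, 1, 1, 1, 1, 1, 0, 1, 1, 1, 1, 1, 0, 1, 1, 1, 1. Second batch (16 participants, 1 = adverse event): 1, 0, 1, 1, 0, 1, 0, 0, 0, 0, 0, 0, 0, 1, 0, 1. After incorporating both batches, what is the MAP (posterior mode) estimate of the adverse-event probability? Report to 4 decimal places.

0.7379

The Beta prior is conjugate to a Binomial/Bernoulli likelihood; the update adds successes to α and failures to β.
After batch 1: Beta(6.87+37, 3.36+5) = Beta(43.87, 8.36).
After batch 2: Beta(43.87+6, 8.36+10) = Beta(49.87, 18.36).
Mode of Beta(a,b) for a,b>1 is (a−1)/(a+b−2) = 48.87/66.23 = 0.7379.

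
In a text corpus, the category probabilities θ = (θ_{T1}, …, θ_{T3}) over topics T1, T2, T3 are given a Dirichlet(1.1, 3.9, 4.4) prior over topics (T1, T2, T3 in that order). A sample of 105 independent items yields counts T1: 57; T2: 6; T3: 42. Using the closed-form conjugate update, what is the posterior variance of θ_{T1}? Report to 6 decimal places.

0.002166

The Dirichlet prior is conjugate to the Multinomial likelihood: each posterior αⱼ = prior αⱼ + observed count nⱼ.
Posterior concentration: (58.1, 9.9, 46.4), total = 114.4.
Var[θ_j] = α_j(Σα−α_j)/((Σα)²(Σα+1)) = 58.1·56.3/(114.4²·115.4) = 0.002166.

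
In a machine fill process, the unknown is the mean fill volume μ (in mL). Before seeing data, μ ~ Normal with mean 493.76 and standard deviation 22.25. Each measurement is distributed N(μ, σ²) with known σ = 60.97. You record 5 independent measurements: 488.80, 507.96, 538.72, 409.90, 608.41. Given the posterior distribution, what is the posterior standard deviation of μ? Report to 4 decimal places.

For Normal data with known variance σ², a Normal(μ₀, σ₀²) prior on μ is conjugate. Posterior precision = 1/σ₀² + n/σ²; posterior mean is the precision-weighted average of μ₀ and x̄.
σ₀² = 22.25² = 495.0625, σ² = 60.97² = 3717.3409; σ² + n·σ₀² = 3717.3409 + 5·495.0625 = 6192.6534.
Posterior precision = 1/σ₀² + n/σ² = 1/495.0625 + 5/3717.3409 = (σ² + n·σ₀²)/(σ₀²σ²) = 6192.6534/(495.0625·3717.3409); posterior variance σₙ² = σ₀²σ²/(σ² + n·σ₀²) = 495.0625·3717.3409/6192.6534 = 297.177310.
Posterior SD = √σₙ² = √(495.0625·3717.3409/6192.6534) = 17.2388.

17.2388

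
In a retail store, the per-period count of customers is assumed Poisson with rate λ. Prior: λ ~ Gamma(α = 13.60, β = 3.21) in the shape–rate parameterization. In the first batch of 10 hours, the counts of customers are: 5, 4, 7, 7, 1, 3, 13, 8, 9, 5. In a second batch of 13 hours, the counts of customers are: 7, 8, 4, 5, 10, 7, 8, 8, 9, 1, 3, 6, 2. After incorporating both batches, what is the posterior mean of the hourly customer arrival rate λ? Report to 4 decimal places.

With a Gamma(shape α, rate β) prior, the Poisson likelihood is conjugate: the posterior is Gamma(α + ΣXᵢ, β + n).
Batch 1: sum of counts S = 62 over n = 10 hours.
After batch 1: Gamma(α+S, β+n) = Gamma(13.60+62, 3.21+10) = Gamma(75.60, 13.21).
Batch 2: sum of counts S = 78 over n = 13 hours.
After batch 2: Gamma(α+S, β+n) = Gamma(75.60+78, 13.21+13) = Gamma(153.60, 26.21).
Posterior mean = α/β = 153.60/26.21 = 5.8604.

5.8604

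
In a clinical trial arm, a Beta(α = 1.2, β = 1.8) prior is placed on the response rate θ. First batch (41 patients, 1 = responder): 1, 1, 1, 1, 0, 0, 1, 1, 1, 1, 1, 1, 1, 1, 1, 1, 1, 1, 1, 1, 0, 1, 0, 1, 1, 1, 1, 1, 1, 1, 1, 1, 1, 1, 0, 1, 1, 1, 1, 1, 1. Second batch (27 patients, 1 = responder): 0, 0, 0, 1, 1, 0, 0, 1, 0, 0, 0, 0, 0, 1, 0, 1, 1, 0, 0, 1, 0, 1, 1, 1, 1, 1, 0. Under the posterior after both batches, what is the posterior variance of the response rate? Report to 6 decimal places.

The Beta prior is conjugate to a Binomial/Bernoulli likelihood; the update adds successes to α and failures to β.
After batch 1: Beta(1.2+36, 1.8+5) = Beta(37.2, 6.8).
After batch 2: Beta(37.2+12, 6.8+15) = Beta(49.2, 21.8).
Var = αβ/((α+β)²(α+β+1)) = 49.2·21.8/(71.0²·72.0) = 0.002955.

0.002955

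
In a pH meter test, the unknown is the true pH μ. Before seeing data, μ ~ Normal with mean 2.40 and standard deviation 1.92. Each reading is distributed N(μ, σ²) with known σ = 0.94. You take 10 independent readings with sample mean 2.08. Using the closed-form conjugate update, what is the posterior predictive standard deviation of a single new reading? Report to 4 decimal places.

For Normal data with known variance σ², a Normal(μ₀, σ₀²) prior on μ is conjugate. Posterior precision = 1/σ₀² + n/σ²; posterior mean is the precision-weighted average of μ₀ and x̄.
σ₀² = 1.92² = 3.6864, σ² = 0.94² = 0.8836; σ² + n·σ₀² = 0.8836 + 10·3.6864 = 37.7476.
Posterior precision = 1/σ₀² + n/σ² = 1/3.6864 + 10/0.8836 = (σ² + n·σ₀²)/(σ₀²σ²) = 37.7476/(3.6864·0.8836); posterior variance σₙ² = σ₀²σ²/(σ² + n·σ₀²) = 3.6864·0.8836/37.7476 = 0.086292.
Predictive variance for one new observation = σₙ² + σ² = 3.6864·0.8836/37.7476 + 0.8836 = σ²·(σ₀² + 37.7476)/37.7476 = 0.8836·41.434/37.7476 = 0.969892; SD = √(0.8836·41.434/37.7476) = 0.9848.

0.9848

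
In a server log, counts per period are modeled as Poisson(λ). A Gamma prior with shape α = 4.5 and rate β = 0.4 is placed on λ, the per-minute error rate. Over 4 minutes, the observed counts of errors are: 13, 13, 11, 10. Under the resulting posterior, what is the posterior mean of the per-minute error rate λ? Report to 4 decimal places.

With a Gamma(shape α, rate β) prior, the Poisson likelihood is conjugate: the posterior is Gamma(α + ΣXᵢ, β + n).
Sum of counts S = 47 over n = 4 minutes.
Posterior: Gamma(α+S, β+n) = Gamma(4.5+47, 0.4+4) = Gamma(51.5, 4.4).
Posterior mean = α/β = 51.5/4.4 = 11.7045.

11.7045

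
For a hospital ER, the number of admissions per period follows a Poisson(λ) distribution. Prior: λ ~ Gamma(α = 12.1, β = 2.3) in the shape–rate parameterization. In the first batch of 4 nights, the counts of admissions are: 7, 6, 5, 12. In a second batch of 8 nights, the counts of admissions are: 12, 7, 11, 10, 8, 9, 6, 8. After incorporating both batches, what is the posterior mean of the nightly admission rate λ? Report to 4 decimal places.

7.9091

With a Gamma(shape α, rate β) prior, the Poisson likelihood is conjugate: the posterior is Gamma(α + ΣXᵢ, β + n).
Batch 1: sum of counts S = 30 over n = 4 nights.
After batch 1: Gamma(α+S, β+n) = Gamma(12.1+30, 2.3+4) = Gamma(42.1, 6.3).
Batch 2: sum of counts S = 71 over n = 8 nights.
After batch 2: Gamma(α+S, β+n) = Gamma(42.1+71, 6.3+8) = Gamma(113.1, 14.3).
Posterior mean = α/β = 113.1/14.3 = 7.9091.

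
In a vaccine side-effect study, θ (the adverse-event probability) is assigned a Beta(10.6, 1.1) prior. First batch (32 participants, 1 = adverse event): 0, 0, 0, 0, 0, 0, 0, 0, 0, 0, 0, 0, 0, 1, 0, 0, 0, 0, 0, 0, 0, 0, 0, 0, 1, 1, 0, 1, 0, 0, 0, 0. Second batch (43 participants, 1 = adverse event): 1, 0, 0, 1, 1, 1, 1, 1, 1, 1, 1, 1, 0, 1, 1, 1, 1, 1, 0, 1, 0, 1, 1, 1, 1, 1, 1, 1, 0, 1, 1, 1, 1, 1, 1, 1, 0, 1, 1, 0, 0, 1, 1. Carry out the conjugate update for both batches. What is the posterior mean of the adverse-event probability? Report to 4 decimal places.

0.5606

The Beta prior is conjugate to a Binomial/Bernoulli likelihood; the update adds successes to α and failures to β.
After batch 1: Beta(10.6+4, 1.1+28) = Beta(14.6, 29.1).
After batch 2: Beta(14.6+34, 29.1+9) = Beta(48.6, 38.1).
Posterior mean = α/(α+β) = 48.6/86.7 = 0.5606.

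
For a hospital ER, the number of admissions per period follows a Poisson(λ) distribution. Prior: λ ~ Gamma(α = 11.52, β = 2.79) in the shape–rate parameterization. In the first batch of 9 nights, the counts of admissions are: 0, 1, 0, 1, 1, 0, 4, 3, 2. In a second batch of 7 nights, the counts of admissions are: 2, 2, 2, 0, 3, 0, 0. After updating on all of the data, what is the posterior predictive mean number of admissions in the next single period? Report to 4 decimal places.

1.7307

With a Gamma(shape α, rate β) prior, the Poisson likelihood is conjugate: the posterior is Gamma(α + ΣXᵢ, β + n).
Batch 1: sum of counts S = 12 over n = 9 nights.
After batch 1: Gamma(α+S, β+n) = Gamma(11.52+12, 2.79+9) = Gamma(23.52, 11.79).
Batch 2: sum of counts S = 9 over n = 7 nights.
After batch 2: Gamma(α+S, β+n) = Gamma(23.52+9, 11.79+7) = Gamma(32.52, 18.79).
The predictive distribution for one future period is NegBinom with mean α/β = 1.7307.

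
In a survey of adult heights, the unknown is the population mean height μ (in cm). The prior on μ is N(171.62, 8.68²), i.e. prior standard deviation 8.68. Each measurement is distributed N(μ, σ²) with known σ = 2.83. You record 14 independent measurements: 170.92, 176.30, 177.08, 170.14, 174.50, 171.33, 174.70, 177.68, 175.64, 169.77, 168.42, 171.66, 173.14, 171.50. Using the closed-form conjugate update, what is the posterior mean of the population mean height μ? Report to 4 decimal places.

For Normal data with known variance σ², a Normal(μ₀, σ₀²) prior on μ is conjugate. Posterior precision = 1/σ₀² + n/σ²; posterior mean is the precision-weighted average of μ₀ and x̄.
Σxᵢ = 170.92 + 176.30 + 177.08 + 170.14 + 174.50 + 171.33 + 174.70 + 177.68 + 175.64 + 169.77 + 168.42 + 171.66 + 173.14 + 171.50 = 2422.78, so n·x̄ = 2422.78.
σ₀² = 8.68² = 75.3424, σ² = 2.83² = 8.0089; σ² + n·σ₀² = 8.0089 + 14·75.3424 = 1062.8025.
Posterior mean = (μ₀/σ₀² + n·x̄/σ²)/(1/σ₀² + n/σ²) = (σ²·μ₀ + σ₀²·n·x̄)/(σ² + n·σ₀²) = (8.0089·171.62 + 75.3424·2422.78)/1062.8025 = 183912.54729/1062.8025 = 173.0449.

173.0449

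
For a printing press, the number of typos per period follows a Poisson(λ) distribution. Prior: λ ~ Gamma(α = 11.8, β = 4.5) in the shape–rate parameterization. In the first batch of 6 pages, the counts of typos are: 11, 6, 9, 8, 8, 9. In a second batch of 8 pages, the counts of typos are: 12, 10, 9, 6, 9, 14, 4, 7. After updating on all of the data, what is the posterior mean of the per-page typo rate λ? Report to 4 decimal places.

With a Gamma(shape α, rate β) prior, the Poisson likelihood is conjugate: the posterior is Gamma(α + ΣXᵢ, β + n).
Batch 1: sum of counts S = 51 over n = 6 pages.
After batch 1: Gamma(α+S, β+n) = Gamma(11.8+51, 4.5+6) = Gamma(62.8, 10.5).
Batch 2: sum of counts S = 71 over n = 8 pages.
After batch 2: Gamma(α+S, β+n) = Gamma(62.8+71, 10.5+8) = Gamma(133.8, 18.5).
Posterior mean = α/β = 133.8/18.5 = 7.2324.

7.2324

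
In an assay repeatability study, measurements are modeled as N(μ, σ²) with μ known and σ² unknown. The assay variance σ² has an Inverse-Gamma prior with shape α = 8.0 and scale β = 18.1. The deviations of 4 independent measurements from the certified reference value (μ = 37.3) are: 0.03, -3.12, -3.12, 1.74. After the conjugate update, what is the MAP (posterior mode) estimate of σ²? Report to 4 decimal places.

2.6681

With known mean μ and an Inverse-Gamma(α, β) prior on σ², the Normal likelihood is conjugate: posterior is Inv-Gamma(α + n/2, β + Σ(xᵢ−μ)²/2).
Σ(xᵢ−μ)² = (0.03)² + (-3.12)² + (-3.12)² + (1.74)² = 22.4973.
Posterior: Inv-Gamma(8.0 + 4/2, 18.1 + 22.4973/2) = Inv-Gamma(10.00, 29.34865).
Mode = β/(α+1) = 29.34865/11.00 = 2.6681.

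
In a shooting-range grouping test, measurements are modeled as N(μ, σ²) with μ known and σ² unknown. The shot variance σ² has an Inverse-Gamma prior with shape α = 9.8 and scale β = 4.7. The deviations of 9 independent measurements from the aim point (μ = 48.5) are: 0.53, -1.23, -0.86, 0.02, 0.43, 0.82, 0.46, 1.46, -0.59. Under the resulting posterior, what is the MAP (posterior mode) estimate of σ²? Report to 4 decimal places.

0.5060

With known mean μ and an Inverse-Gamma(α, β) prior on σ², the Normal likelihood is conjugate: posterior is Inv-Gamma(α + n/2, β + Σ(xᵢ−μ)²/2).
Σ(xᵢ−μ)² = (0.53)² + (-1.23)² + (-0.86)² + (0.02)² + (0.43)² + (0.82)² + (0.46)² + (1.46)² + (-0.59)² = 6.0824.
Posterior: Inv-Gamma(9.8 + 9/2, 4.7 + 6.0824/2) = Inv-Gamma(14.30, 7.74120).
Mode = β/(α+1) = 7.74120/15.30 = 0.5060.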